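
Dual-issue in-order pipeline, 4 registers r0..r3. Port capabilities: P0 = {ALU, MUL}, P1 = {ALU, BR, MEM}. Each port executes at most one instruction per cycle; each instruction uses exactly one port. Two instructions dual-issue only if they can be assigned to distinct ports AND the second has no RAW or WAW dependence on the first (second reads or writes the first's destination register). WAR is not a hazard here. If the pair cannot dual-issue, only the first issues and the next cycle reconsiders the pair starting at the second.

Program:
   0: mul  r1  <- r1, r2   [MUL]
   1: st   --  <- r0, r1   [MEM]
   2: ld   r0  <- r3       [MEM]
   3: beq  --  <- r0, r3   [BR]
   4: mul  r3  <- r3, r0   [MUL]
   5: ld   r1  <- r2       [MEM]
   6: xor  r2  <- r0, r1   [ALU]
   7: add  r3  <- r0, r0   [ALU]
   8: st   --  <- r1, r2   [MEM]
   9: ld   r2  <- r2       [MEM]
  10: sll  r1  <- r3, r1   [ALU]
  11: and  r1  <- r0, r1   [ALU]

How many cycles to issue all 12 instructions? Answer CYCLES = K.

0. mul.MUL @i0  | RAW r1
1. st.MEM @i1  | no-port MEM/MEM
2. ld.MEM @i2  | no-port MEM/BR
3. beq.BR+mul.MUL @i3&i4  | 2-wide
4. ld.MEM @i5  | RAW r1
5. xor.ALU+add.ALU @i6&i7  | 2-wide
6. st.MEM @i8  | no-port MEM/MEM
7. ld.MEM+sll.ALU @i9&i10  | 2-wide
8. and.ALU @i11  | tail

CYCLES = 9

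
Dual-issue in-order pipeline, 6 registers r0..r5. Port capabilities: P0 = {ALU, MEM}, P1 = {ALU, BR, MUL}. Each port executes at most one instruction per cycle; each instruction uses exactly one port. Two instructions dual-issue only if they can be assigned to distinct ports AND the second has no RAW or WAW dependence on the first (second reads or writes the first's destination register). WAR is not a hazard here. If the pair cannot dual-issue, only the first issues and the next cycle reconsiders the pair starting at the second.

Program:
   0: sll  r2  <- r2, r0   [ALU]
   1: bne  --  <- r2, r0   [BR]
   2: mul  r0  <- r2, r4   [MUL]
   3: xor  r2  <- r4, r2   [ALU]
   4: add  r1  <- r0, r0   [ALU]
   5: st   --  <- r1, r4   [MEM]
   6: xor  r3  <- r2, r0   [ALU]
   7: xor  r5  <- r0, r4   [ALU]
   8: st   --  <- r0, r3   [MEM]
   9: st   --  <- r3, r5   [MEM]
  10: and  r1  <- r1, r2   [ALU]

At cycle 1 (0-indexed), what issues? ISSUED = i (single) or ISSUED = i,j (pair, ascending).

ISSUED = 1

[0] i0  sll  -- RAW r2
[1] i1  bne  -- no-port BR/MUL
[2] i2+i3  mul xor  -- dual
[3] i4  add  -- RAW r1
[4] i5+i6  st xor  -- dual
[5] i7+i8  xor st  -- dual
[6] i9+i10  st and  -- dual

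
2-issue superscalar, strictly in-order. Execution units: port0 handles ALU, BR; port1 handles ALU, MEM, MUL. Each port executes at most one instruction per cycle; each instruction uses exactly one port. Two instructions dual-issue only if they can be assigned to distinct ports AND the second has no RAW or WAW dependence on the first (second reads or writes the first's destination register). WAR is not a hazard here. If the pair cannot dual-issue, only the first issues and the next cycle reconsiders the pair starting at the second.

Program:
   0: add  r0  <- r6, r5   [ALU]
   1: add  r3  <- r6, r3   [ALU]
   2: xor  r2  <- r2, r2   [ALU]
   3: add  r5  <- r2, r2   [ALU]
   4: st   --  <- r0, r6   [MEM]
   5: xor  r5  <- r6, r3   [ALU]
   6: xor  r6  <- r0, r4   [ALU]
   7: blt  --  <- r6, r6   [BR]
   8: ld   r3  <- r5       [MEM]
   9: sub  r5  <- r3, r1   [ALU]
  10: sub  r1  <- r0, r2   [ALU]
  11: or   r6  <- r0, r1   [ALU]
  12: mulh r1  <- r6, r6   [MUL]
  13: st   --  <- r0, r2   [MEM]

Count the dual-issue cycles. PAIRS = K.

#0 head=0: add.ALU;add.ALU i0,i1 dual
#1 head=2: xor.ALU i2 RAW r2
#2 head=3: add.ALU;st.MEM i3,i4 dual
#3 head=5: xor.ALU;xor.ALU i5,i6 dual
#4 head=7: blt.BR;ld.MEM i7,i8 dual
#5 head=9: sub.ALU;sub.ALU i9,i10 dual
#6 head=11: or.ALU i11 RAW r6
#7 head=12: mulh.MUL i12 no-port MUL/MEM
#8 head=13: st.MEM i13 tail

PAIRS = 5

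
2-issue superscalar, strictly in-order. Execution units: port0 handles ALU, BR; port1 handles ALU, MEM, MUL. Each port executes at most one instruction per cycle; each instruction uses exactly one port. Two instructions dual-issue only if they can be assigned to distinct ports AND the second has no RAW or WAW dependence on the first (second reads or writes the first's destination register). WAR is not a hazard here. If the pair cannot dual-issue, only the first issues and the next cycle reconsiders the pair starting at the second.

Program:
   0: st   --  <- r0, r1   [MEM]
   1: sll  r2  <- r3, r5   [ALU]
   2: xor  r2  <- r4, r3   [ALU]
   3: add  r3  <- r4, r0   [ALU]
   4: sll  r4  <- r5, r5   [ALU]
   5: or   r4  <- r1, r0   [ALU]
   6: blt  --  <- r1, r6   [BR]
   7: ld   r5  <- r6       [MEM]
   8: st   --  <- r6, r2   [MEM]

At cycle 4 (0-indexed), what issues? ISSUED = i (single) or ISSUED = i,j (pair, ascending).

ISSUED = 7

[0] i0+i1  st.MEM/sll.ALU  -- pair
[1] i2+i3  xor.ALU/add.ALU  -- pair
[2] i4  sll.ALU  -- WAW r4
[3] i5+i6  or.ALU/blt.BR  -- pair
[4] i7  ld.MEM  -- no-port MEM/MEM
[5] i8  st.MEM  -- tail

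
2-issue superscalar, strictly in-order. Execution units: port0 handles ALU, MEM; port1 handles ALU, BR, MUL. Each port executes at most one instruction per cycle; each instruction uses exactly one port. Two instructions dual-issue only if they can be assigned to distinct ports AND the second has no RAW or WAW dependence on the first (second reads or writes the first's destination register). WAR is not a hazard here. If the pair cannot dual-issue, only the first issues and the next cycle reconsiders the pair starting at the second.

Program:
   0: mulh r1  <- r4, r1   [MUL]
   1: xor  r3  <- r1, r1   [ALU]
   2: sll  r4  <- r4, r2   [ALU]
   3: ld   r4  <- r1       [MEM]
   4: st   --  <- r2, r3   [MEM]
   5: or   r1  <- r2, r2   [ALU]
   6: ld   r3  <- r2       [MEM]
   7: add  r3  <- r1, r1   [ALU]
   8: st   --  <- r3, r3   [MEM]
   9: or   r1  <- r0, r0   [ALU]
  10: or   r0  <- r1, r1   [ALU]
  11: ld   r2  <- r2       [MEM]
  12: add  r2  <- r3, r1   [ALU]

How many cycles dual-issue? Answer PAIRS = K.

c0: i0 mulh.MUL  RAW r1
c1: i1&i2 xor.ALU/sll.ALU  pair
c2: i3 ld.MEM  no-port MEM/MEM
c3: i4&i5 st.MEM/or.ALU  pair
c4: i6 ld.MEM  WAW r3
c5: i7 add.ALU  RAW r3
c6: i8&i9 st.MEM/or.ALU  pair
c7: i10&i11 or.ALU/ld.MEM  pair
c8: i12 add.ALU  tail

PAIRS = 4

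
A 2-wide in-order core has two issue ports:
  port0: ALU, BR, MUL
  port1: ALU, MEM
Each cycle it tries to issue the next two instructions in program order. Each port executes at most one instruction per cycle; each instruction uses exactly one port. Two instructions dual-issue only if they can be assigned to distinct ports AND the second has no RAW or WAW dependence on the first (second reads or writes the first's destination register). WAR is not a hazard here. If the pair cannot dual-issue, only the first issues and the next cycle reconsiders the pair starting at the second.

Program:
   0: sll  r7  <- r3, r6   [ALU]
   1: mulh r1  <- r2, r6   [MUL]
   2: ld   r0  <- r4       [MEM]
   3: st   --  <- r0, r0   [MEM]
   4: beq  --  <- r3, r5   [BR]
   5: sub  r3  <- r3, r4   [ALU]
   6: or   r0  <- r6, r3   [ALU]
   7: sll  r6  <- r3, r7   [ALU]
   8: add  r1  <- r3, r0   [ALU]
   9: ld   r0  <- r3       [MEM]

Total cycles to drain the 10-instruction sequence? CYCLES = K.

#0 head=0: sll.ALU mulh.MUL i0&i1 2-wide
#1 head=2: ld.MEM i2 no-port MEM/MEM
#2 head=3: st.MEM beq.BR i3&i4 2-wide
#3 head=5: sub.ALU i5 RAW r3
#4 head=6: or.ALU sll.ALU i6&i7 2-wide
#5 head=8: add.ALU ld.MEM i8&i9 2-wide

CYCLES = 6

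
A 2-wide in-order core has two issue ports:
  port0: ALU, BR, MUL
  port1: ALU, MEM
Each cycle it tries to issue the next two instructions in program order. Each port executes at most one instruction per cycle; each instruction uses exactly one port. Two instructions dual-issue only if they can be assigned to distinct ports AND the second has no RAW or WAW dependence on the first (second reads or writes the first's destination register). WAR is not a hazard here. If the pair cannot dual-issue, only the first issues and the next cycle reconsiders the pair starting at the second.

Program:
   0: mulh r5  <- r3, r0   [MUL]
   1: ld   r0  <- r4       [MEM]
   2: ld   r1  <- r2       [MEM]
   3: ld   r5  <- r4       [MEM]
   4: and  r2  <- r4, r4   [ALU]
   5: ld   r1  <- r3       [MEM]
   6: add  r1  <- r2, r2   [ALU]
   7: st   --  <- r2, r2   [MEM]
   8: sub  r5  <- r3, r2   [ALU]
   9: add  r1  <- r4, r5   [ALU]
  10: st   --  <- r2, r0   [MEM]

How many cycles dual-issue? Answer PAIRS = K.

t=0 i0,i1:mulh ld ; 2-wide
t=1 i2:ld ; no-port MEM/MEM
t=2 i3,i4:ld and ; 2-wide
t=3 i5:ld ; WAW r1
t=4 i6,i7:add st ; 2-wide
t=5 i8:sub ; RAW r5
t=6 i9,i10:add st ; 2-wide

PAIRS = 4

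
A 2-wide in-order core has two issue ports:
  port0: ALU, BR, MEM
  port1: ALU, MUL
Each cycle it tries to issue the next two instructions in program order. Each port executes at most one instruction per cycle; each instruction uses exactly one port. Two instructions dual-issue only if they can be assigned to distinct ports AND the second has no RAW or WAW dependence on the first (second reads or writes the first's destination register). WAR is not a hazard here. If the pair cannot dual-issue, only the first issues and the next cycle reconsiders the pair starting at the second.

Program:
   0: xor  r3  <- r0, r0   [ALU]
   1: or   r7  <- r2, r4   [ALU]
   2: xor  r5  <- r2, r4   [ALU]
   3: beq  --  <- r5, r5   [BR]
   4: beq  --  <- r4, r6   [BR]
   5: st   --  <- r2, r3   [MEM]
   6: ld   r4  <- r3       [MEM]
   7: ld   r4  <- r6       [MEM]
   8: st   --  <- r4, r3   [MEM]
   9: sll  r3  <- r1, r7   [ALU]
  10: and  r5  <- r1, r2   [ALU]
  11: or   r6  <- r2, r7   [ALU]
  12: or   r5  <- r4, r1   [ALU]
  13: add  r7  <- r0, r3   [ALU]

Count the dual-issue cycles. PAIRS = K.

PAIRS = 4

t=0 i0+i1:xor.ALU+or.ALU ; dual
t=1 i2:xor.ALU ; RAW r5
t=2 i3:beq.BR ; no-port BR/BR
t=3 i4:beq.BR ; no-port BR/MEM
t=4 i5:st.MEM ; no-port MEM/MEM
t=5 i6:ld.MEM ; no-port MEM/MEM
t=6 i7:ld.MEM ; no-port MEM/MEM
t=7 i8+i9:st.MEM+sll.ALU ; dual
t=8 i10+i11:and.ALU+or.ALU ; dual
t=9 i12+i13:or.ALU+add.ALU ; dual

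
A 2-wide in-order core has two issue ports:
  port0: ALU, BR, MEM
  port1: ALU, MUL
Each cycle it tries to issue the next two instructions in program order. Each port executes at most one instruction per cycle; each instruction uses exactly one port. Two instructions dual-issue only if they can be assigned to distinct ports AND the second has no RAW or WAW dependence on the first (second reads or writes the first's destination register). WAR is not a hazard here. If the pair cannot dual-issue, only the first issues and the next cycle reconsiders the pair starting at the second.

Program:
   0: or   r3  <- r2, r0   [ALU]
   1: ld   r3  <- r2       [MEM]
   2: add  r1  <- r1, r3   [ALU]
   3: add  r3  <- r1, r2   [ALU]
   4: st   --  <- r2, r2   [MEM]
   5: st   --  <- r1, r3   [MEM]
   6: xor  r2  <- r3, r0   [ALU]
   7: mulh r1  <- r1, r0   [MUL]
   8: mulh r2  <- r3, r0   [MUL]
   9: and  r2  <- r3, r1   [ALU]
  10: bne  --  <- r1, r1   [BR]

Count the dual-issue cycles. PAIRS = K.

  cy0 -> i0 (or) WAW r3
  cy1 -> i1 (ld) RAW r3
  cy2 -> i2 (add) RAW r1
  cy3 -> i3,i4 (add;st) 2-wide
  cy4 -> i5,i6 (st;xor) 2-wide
  cy5 -> i7 (mulh) no-port MUL/MUL
  cy6 -> i8 (mulh) WAW r2
  cy7 -> i9,i10 (and;bne) 2-wide

PAIRS = 3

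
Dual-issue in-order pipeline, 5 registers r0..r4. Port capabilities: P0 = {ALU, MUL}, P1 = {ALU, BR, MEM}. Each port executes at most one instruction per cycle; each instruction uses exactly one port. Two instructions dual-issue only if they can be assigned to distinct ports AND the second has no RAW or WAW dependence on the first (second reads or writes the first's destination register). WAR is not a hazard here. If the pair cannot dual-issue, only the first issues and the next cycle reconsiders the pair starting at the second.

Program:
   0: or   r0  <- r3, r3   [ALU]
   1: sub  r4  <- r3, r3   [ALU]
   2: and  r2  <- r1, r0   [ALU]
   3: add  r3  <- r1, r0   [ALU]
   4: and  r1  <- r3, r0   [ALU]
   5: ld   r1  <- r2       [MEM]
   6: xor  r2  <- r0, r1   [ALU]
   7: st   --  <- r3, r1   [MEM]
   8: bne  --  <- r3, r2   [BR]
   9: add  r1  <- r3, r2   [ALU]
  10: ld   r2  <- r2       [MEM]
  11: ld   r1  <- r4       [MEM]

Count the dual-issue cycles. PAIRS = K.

PAIRS = 4

  cy0 -> i0,i1 (or+sub) pair
  cy1 -> i2,i3 (and+add) pair
  cy2 -> i4 (and) WAW r1
  cy3 -> i5 (ld) RAW r1
  cy4 -> i6,i7 (xor+st) pair
  cy5 -> i8,i9 (bne+add) pair
  cy6 -> i10 (ld) no-port MEM/MEM
  cy7 -> i11 (ld) tail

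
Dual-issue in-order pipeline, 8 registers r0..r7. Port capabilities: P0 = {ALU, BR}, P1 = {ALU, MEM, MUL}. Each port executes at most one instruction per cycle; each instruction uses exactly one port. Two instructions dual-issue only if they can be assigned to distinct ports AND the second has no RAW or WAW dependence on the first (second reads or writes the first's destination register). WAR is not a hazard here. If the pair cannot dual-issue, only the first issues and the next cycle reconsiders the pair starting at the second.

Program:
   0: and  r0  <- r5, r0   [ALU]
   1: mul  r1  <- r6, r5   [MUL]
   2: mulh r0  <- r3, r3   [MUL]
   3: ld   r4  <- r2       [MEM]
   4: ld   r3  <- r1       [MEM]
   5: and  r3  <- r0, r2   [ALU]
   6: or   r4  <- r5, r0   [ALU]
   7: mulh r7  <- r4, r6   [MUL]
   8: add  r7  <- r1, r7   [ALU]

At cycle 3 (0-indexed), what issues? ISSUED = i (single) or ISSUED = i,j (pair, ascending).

0. and/mul @i0&i1  | pair
1. mulh @i2  | no-port MUL/MEM
2. ld @i3  | no-port MEM/MEM
3. ld @i4  | WAW r3
4. and/or @i5&i6  | pair
5. mulh @i7  | RAW+WAW r7
6. add @i8  | tail

ISSUED = 4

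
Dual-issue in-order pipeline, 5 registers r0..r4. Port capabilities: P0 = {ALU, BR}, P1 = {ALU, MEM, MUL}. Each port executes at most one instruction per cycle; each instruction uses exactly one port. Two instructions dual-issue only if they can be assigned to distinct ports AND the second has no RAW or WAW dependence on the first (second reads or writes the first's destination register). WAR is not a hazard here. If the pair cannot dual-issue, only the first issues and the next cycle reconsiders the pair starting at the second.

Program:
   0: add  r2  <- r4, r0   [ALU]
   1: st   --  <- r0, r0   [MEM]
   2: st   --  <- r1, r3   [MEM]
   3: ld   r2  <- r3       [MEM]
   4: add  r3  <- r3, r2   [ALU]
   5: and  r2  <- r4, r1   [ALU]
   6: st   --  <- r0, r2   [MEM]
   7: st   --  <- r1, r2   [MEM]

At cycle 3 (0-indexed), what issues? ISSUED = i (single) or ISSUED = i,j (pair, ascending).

ISSUED = 4,5

t=0 i0/i1:add.ALU st.MEM ; 2-wide
t=1 i2:st.MEM ; no-port MEM/MEM
t=2 i3:ld.MEM ; RAW r2
t=3 i4/i5:add.ALU and.ALU ; 2-wide
t=4 i6:st.MEM ; no-port MEM/MEM
t=5 i7:st.MEM ; tail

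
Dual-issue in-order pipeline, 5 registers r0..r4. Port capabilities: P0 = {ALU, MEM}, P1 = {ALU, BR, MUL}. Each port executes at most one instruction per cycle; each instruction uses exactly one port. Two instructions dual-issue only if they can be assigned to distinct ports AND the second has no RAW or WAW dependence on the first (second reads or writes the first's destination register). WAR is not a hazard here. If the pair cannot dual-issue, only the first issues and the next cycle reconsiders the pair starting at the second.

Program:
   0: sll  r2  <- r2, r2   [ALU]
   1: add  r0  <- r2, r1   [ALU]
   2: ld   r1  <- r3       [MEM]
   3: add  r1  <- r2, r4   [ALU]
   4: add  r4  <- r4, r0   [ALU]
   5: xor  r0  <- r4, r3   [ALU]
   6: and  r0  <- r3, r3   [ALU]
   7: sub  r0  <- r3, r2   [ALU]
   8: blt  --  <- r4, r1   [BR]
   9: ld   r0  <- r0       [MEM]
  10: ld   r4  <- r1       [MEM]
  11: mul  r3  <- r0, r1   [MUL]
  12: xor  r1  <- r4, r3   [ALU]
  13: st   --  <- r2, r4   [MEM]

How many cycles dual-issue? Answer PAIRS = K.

PAIRS = 5

  cy0 -> i0 (sll.ALU) RAW r2
  cy1 -> i1,i2 (add.ALU ld.MEM) pair
  cy2 -> i3,i4 (add.ALU add.ALU) pair
  cy3 -> i5 (xor.ALU) WAW r0
  cy4 -> i6 (and.ALU) WAW r0
  cy5 -> i7,i8 (sub.ALU blt.BR) pair
  cy6 -> i9 (ld.MEM) no-port MEM/MEM
  cy7 -> i10,i11 (ld.MEM mul.MUL) pair
  cy8 -> i12,i13 (xor.ALU st.MEM) pair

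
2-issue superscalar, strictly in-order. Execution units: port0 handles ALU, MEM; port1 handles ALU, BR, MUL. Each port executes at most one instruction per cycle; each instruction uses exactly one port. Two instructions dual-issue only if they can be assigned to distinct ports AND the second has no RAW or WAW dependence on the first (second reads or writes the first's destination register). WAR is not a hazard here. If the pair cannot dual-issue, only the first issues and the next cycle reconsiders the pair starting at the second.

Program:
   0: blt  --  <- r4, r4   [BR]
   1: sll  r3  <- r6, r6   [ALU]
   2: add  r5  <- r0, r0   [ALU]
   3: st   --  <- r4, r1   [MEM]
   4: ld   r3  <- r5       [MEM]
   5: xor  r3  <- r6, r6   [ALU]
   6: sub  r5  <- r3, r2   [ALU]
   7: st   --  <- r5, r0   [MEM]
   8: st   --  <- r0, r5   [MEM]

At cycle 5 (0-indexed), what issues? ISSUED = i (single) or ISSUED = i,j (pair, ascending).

[0] i0/i1  blt;sll  -- pair
[1] i2/i3  add;st  -- pair
[2] i4  ld  -- WAW r3
[3] i5  xor  -- RAW r3
[4] i6  sub  -- RAW r5
[5] i7  st  -- no-port MEM/MEM
[6] i8  st  -- tail

ISSUED = 7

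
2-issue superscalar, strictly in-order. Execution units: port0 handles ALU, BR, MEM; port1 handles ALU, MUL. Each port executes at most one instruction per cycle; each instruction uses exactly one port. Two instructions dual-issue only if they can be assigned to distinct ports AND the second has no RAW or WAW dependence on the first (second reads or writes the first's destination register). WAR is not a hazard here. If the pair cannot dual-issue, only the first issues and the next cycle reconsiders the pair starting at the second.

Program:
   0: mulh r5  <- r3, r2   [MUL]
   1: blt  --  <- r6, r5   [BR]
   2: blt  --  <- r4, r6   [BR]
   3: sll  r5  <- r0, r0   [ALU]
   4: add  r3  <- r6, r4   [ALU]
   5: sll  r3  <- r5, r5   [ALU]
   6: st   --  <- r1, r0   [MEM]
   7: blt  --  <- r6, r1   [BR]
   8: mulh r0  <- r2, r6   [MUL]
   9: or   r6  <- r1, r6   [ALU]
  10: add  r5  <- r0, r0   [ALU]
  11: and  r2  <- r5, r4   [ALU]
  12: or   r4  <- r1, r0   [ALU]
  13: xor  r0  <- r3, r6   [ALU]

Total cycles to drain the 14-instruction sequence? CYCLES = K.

CYCLES = 9

c0: i0 mulh.MUL  RAW r5
c1: i1 blt.BR  no-port BR/BR
c2: i2&i3 blt.BR;sll.ALU  pair
c3: i4 add.ALU  WAW r3
c4: i5&i6 sll.ALU;st.MEM  pair
c5: i7&i8 blt.BR;mulh.MUL  pair
c6: i9&i10 or.ALU;add.ALU  pair
c7: i11&i12 and.ALU;or.ALU  pair
c8: i13 xor.ALU  tail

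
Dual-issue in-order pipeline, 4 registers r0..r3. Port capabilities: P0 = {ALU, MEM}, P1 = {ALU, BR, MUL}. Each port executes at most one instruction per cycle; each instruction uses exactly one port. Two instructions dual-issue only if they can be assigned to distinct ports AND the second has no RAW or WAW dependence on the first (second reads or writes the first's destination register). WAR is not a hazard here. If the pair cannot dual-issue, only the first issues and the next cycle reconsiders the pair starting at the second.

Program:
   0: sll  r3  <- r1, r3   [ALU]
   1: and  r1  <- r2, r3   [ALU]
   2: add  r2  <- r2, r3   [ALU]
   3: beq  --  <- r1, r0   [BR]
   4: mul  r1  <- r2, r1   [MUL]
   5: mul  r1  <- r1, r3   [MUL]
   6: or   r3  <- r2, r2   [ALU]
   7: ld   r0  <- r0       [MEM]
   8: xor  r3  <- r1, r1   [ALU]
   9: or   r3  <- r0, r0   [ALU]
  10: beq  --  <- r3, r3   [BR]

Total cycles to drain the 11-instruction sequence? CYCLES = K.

CYCLES = 8

  cy0 -> i0 (sll) RAW r3
  cy1 -> i1/i2 (and/add) dual
  cy2 -> i3 (beq) no-port BR/MUL
  cy3 -> i4 (mul) no-port MUL/MUL
  cy4 -> i5/i6 (mul/or) dual
  cy5 -> i7/i8 (ld/xor) dual
  cy6 -> i9 (or) RAW r3
  cy7 -> i10 (beq) tail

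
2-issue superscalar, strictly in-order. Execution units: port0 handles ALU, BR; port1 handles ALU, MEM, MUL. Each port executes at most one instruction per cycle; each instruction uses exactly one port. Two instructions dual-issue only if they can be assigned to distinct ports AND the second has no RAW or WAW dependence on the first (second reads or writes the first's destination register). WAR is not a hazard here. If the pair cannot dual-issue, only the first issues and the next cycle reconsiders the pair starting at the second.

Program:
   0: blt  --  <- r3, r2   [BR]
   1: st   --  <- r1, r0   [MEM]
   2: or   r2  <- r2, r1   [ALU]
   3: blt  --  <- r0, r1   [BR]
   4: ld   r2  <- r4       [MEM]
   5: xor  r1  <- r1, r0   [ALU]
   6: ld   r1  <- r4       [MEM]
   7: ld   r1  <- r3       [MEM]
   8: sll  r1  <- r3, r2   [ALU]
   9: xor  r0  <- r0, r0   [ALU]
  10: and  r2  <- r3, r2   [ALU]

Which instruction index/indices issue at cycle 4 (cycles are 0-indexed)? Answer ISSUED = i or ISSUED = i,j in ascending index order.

[0] i0+i1  blt.BR;st.MEM  -- dual
[1] i2+i3  or.ALU;blt.BR  -- dual
[2] i4+i5  ld.MEM;xor.ALU  -- dual
[3] i6  ld.MEM  -- no-port MEM/MEM
[4] i7  ld.MEM  -- WAW r1
[5] i8+i9  sll.ALU;xor.ALU  -- dual
[6] i10  and.ALU  -- tail

ISSUED = 7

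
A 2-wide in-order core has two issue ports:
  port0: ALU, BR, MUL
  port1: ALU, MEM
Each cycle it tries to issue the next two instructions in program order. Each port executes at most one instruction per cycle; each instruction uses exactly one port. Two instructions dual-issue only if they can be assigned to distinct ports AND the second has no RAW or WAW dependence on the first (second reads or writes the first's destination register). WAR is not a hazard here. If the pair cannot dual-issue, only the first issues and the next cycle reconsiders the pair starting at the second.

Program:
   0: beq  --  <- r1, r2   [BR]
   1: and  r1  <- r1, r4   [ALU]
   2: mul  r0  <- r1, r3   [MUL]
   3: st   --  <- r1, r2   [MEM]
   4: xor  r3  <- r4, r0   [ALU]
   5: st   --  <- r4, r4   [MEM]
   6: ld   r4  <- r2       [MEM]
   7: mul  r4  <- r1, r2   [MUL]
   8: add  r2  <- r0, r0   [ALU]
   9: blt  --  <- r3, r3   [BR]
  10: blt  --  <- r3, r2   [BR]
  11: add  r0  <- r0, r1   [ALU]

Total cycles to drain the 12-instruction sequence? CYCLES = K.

t=0 i0&i1:beq.BR+and.ALU ; pair
t=1 i2&i3:mul.MUL+st.MEM ; pair
t=2 i4&i5:xor.ALU+st.MEM ; pair
t=3 i6:ld.MEM ; WAW r4
t=4 i7&i8:mul.MUL+add.ALU ; pair
t=5 i9:blt.BR ; no-port BR/BR
t=6 i10&i11:blt.BR+add.ALU ; pair

CYCLES = 7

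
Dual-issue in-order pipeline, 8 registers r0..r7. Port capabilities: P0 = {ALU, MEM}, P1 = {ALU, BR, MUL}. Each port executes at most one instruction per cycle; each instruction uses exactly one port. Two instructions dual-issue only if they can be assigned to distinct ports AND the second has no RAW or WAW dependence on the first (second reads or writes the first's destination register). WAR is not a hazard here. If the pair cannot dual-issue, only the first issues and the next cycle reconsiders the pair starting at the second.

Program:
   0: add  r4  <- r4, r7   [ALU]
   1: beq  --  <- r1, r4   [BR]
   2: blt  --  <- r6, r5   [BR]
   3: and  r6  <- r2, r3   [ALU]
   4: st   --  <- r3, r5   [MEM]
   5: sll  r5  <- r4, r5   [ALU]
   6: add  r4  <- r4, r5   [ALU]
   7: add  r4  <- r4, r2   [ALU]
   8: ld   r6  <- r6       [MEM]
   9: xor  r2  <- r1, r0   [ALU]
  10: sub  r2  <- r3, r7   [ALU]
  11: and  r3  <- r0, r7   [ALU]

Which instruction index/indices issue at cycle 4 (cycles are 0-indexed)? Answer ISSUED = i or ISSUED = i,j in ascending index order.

c0: i0 add  RAW r4
c1: i1 beq  no-port BR/BR
c2: i2+i3 blt and  2-wide
c3: i4+i5 st sll  2-wide
c4: i6 add  RAW+WAW r4
c5: i7+i8 add ld  2-wide
c6: i9 xor  WAW r2
c7: i10+i11 sub and  2-wide

ISSUED = 6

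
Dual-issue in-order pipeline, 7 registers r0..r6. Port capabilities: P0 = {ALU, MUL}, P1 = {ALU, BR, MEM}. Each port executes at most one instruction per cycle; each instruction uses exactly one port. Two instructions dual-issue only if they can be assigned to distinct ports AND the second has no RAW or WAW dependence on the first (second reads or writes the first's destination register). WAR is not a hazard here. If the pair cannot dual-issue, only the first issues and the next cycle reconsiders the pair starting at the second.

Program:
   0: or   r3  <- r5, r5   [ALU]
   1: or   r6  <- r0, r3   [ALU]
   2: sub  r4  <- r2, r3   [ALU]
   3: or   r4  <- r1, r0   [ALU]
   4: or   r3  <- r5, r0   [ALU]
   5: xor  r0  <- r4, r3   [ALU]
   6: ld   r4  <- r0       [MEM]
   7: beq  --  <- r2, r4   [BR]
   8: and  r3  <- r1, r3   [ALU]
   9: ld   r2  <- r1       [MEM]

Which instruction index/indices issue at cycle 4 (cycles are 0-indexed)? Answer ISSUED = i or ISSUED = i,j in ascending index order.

ISSUED = 6

c0: i0 or  RAW r3
c1: i1/i2 or;sub  2-wide
c2: i3/i4 or;or  2-wide
c3: i5 xor  RAW r0
c4: i6 ld  no-port MEM/BR
c5: i7/i8 beq;and  2-wide
c6: i9 ld  tail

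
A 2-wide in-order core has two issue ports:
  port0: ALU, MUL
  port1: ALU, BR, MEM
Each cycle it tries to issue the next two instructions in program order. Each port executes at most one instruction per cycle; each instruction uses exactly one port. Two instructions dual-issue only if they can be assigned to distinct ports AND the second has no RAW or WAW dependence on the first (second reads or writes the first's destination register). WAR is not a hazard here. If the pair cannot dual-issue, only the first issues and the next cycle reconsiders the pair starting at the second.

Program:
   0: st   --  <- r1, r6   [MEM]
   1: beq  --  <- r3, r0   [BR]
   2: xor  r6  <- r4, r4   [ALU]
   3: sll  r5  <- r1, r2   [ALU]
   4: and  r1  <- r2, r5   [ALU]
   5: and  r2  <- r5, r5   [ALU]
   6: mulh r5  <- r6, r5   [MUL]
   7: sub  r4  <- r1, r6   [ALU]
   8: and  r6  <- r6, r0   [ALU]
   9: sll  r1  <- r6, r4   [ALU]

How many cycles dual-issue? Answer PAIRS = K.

  cy0 -> i0 (st) no-port MEM/BR
  cy1 -> i1+i2 (beq xor) pair
  cy2 -> i3 (sll) RAW r5
  cy3 -> i4+i5 (and and) pair
  cy4 -> i6+i7 (mulh sub) pair
  cy5 -> i8 (and) RAW r6
  cy6 -> i9 (sll) tail

PAIRS = 3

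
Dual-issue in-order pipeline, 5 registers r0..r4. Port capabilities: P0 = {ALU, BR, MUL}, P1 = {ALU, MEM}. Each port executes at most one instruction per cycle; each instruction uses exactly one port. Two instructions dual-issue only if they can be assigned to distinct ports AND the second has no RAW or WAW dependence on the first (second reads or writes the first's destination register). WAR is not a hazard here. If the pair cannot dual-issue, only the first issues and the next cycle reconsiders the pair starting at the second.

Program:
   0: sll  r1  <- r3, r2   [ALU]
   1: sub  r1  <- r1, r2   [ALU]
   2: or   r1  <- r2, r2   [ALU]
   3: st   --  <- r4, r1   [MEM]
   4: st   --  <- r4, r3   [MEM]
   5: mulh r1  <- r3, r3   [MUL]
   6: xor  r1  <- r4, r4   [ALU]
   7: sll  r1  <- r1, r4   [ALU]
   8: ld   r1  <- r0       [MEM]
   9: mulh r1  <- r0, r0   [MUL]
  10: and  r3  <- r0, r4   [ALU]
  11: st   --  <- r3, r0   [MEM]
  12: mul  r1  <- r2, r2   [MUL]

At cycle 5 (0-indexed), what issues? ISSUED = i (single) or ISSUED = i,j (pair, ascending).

ISSUED = 6

#0 head=0: sll i0 RAW+WAW r1
#1 head=1: sub i1 WAW r1
#2 head=2: or i2 RAW r1
#3 head=3: st i3 no-port MEM/MEM
#4 head=4: st/mulh i4/i5 pair
#5 head=6: xor i6 RAW+WAW r1
#6 head=7: sll i7 WAW r1
#7 head=8: ld i8 WAW r1
#8 head=9: mulh/and i9/i10 pair
#9 head=11: st/mul i11/i12 pair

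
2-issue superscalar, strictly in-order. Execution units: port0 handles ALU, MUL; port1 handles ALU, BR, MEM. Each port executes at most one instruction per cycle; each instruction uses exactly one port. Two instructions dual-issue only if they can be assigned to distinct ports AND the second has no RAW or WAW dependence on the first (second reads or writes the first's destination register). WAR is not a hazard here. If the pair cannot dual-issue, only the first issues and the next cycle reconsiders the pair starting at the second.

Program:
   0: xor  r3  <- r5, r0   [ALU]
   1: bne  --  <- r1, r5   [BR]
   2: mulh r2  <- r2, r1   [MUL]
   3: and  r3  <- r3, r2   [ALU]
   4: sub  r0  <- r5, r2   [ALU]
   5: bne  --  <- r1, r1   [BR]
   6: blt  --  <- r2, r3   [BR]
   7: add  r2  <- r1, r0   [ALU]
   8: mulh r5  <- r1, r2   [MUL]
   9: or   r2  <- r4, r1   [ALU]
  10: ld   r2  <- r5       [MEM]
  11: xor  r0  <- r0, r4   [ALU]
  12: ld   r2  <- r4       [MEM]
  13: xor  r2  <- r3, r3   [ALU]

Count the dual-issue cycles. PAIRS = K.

PAIRS = 5

c0: i0/i1 xor/bne  dual
c1: i2 mulh  RAW r2
c2: i3/i4 and/sub  dual
c3: i5 bne  no-port BR/BR
c4: i6/i7 blt/add  dual
c5: i8/i9 mulh/or  dual
c6: i10/i11 ld/xor  dual
c7: i12 ld  WAW r2
c8: i13 xor  tail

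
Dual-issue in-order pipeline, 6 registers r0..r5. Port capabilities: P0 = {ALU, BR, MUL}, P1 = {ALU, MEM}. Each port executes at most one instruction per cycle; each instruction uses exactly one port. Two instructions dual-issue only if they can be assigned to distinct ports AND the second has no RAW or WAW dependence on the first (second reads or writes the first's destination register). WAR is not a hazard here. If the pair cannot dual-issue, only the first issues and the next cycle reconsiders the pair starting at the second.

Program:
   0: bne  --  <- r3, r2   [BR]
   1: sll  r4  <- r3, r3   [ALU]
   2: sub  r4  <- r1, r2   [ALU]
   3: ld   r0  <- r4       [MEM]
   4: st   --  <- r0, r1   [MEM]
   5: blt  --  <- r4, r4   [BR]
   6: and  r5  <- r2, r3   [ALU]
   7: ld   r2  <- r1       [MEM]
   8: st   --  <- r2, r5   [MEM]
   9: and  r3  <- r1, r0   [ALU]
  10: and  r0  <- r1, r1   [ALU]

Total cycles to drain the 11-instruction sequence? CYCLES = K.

0. bne.BR;sll.ALU @i0+i1  | pair
1. sub.ALU @i2  | RAW r4
2. ld.MEM @i3  | no-port MEM/MEM
3. st.MEM;blt.BR @i4+i5  | pair
4. and.ALU;ld.MEM @i6+i7  | pair
5. st.MEM;and.ALU @i8+i9  | pair
6. and.ALU @i10  | tail

CYCLES = 7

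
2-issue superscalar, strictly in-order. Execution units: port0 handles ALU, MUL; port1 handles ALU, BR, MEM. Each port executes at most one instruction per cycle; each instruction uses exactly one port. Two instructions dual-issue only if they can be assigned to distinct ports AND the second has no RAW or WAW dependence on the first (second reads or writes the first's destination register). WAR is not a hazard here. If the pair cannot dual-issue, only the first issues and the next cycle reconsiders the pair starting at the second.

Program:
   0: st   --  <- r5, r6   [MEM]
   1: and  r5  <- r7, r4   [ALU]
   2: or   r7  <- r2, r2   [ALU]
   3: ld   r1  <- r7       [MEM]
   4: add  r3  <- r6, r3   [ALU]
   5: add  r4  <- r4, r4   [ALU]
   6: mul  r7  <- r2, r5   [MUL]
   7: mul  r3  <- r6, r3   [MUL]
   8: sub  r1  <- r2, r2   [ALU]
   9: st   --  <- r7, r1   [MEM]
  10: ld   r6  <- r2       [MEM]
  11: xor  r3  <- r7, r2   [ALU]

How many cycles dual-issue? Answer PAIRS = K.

PAIRS = 5

0. st;and @i0,i1  | pair
1. or @i2  | RAW r7
2. ld;add @i3,i4  | pair
3. add;mul @i5,i6  | pair
4. mul;sub @i7,i8  | pair
5. st @i9  | no-port MEM/MEM
6. ld;xor @i10,i11  | pair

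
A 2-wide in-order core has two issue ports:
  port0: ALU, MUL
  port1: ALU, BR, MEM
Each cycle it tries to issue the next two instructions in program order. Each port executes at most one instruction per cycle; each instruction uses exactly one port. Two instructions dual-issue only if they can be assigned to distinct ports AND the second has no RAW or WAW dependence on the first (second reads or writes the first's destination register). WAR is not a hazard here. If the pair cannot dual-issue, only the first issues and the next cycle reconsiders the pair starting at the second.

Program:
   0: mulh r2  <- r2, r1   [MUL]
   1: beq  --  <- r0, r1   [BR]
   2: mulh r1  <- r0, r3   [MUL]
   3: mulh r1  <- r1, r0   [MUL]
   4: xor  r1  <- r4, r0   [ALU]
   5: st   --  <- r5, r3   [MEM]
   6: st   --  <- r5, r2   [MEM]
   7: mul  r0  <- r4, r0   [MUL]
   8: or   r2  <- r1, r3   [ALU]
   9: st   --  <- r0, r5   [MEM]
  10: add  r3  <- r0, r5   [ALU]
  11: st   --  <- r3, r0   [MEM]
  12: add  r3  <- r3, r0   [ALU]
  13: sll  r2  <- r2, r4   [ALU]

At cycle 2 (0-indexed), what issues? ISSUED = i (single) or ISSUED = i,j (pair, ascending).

ISSUED = 3

c0: i0+i1 mulh.MUL;beq.BR  pair
c1: i2 mulh.MUL  no-port MUL/MUL
c2: i3 mulh.MUL  WAW r1
c3: i4+i5 xor.ALU;st.MEM  pair
c4: i6+i7 st.MEM;mul.MUL  pair
c5: i8+i9 or.ALU;st.MEM  pair
c6: i10 add.ALU  RAW r3
c7: i11+i12 st.MEM;add.ALU  pair
c8: i13 sll.ALU  tail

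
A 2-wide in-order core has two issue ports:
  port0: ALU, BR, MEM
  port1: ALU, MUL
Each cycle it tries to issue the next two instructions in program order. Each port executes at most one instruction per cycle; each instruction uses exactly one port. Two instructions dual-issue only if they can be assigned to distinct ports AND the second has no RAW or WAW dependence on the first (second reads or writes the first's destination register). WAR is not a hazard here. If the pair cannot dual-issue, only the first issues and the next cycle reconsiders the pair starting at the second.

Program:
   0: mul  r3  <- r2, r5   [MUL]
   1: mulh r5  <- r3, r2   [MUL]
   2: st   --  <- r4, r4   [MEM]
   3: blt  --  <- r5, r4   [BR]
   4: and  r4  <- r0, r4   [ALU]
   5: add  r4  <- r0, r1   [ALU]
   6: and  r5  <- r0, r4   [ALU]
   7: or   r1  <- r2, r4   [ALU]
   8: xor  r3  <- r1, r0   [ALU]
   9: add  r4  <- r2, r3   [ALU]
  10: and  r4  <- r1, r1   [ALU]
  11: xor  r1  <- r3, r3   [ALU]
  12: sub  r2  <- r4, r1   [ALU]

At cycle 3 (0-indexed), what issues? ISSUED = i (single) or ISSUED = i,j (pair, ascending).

ISSUED = 5

#0 head=0: mul i0 no-port MUL/MUL
#1 head=1: mulh/st i1,i2 dual
#2 head=3: blt/and i3,i4 dual
#3 head=5: add i5 RAW r4
#4 head=6: and/or i6,i7 dual
#5 head=8: xor i8 RAW r3
#6 head=9: add i9 WAW r4
#7 head=10: and/xor i10,i11 dual
#8 head=12: sub i12 tail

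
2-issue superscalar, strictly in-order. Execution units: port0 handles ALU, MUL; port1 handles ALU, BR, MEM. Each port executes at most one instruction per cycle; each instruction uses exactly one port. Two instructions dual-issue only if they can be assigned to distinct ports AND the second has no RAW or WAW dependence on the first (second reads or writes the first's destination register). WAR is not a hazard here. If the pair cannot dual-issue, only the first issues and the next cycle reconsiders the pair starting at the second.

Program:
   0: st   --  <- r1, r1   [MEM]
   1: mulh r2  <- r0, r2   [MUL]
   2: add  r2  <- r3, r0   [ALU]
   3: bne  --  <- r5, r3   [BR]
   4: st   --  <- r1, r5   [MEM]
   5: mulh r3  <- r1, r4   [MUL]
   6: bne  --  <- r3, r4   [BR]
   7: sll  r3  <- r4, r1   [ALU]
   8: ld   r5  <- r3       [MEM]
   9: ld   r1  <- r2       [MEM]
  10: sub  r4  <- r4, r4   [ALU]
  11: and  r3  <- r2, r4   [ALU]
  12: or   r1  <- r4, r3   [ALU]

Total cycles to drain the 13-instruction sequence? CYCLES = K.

CYCLES = 8

[0] i0/i1  st;mulh  -- dual
[1] i2/i3  add;bne  -- dual
[2] i4/i5  st;mulh  -- dual
[3] i6/i7  bne;sll  -- dual
[4] i8  ld  -- no-port MEM/MEM
[5] i9/i10  ld;sub  -- dual
[6] i11  and  -- RAW r3
[7] i12  or  -- tail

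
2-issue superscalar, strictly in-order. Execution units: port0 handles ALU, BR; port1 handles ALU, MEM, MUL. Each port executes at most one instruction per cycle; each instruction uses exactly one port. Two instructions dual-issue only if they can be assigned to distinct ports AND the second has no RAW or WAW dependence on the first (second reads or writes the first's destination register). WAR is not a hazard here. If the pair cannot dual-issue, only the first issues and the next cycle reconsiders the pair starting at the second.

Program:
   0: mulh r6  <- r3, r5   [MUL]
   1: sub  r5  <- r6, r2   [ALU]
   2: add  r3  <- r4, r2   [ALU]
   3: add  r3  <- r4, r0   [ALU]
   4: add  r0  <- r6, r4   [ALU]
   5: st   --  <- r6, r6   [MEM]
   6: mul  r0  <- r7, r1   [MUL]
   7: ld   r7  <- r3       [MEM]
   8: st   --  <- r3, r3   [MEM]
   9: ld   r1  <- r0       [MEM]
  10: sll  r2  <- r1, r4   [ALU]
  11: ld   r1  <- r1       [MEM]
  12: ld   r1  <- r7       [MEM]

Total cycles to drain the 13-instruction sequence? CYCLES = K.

CYCLES = 10

[0] i0  mulh.MUL  -- RAW r6
[1] i1&i2  sub.ALU;add.ALU  -- pair
[2] i3&i4  add.ALU;add.ALU  -- pair
[3] i5  st.MEM  -- no-port MEM/MUL
[4] i6  mul.MUL  -- no-port MUL/MEM
[5] i7  ld.MEM  -- no-port MEM/MEM
[6] i8  st.MEM  -- no-port MEM/MEM
[7] i9  ld.MEM  -- RAW r1
[8] i10&i11  sll.ALU;ld.MEM  -- pair
[9] i12  ld.MEM  -- tail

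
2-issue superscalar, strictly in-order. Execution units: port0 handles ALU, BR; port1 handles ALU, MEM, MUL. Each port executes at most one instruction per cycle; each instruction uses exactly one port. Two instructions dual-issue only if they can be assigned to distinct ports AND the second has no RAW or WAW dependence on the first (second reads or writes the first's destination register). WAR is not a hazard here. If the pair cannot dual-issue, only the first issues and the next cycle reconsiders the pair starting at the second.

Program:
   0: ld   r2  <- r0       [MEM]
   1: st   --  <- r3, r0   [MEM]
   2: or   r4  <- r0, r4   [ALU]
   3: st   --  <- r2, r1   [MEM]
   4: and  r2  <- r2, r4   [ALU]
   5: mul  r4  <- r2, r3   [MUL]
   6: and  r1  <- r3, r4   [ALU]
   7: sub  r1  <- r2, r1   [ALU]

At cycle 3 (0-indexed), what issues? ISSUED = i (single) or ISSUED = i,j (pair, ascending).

ISSUED = 5

  cy0 -> i0 (ld.MEM) no-port MEM/MEM
  cy1 -> i1&i2 (st.MEM;or.ALU) 2-wide
  cy2 -> i3&i4 (st.MEM;and.ALU) 2-wide
  cy3 -> i5 (mul.MUL) RAW r4
  cy4 -> i6 (and.ALU) RAW+WAW r1
  cy5 -> i7 (sub.ALU) tail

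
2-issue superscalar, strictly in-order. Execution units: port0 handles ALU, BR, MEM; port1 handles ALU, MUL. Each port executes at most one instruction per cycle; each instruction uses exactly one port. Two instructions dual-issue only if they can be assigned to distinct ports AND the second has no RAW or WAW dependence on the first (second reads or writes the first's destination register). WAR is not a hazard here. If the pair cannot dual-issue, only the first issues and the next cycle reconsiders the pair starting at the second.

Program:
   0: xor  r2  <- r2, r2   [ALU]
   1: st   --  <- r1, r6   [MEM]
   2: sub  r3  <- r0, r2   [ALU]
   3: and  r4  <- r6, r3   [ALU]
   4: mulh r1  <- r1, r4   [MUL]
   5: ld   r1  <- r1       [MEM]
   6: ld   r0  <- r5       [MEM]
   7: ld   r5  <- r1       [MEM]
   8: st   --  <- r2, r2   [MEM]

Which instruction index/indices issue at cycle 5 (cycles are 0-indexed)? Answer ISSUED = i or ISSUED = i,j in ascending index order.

t=0 i0,i1:xor/st ; 2-wide
t=1 i2:sub ; RAW r3
t=2 i3:and ; RAW r4
t=3 i4:mulh ; RAW+WAW r1
t=4 i5:ld ; no-port MEM/MEM
t=5 i6:ld ; no-port MEM/MEM
t=6 i7:ld ; no-port MEM/MEM
t=7 i8:st ; tail

ISSUED = 6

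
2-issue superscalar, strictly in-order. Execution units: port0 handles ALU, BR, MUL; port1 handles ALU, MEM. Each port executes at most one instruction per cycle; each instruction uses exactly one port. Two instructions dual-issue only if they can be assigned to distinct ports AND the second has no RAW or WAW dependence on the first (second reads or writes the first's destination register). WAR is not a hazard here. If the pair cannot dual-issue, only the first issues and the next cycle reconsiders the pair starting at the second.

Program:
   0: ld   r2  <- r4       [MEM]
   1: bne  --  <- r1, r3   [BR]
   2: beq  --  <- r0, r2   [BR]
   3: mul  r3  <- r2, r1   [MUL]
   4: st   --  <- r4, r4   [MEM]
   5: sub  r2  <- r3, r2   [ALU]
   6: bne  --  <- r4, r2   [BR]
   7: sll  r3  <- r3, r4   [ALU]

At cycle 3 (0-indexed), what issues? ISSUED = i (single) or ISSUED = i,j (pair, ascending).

#0 head=0: ld+bne i0&i1 dual
#1 head=2: beq i2 no-port BR/MUL
#2 head=3: mul+st i3&i4 dual
#3 head=5: sub i5 RAW r2
#4 head=6: bne+sll i6&i7 dual

ISSUED = 5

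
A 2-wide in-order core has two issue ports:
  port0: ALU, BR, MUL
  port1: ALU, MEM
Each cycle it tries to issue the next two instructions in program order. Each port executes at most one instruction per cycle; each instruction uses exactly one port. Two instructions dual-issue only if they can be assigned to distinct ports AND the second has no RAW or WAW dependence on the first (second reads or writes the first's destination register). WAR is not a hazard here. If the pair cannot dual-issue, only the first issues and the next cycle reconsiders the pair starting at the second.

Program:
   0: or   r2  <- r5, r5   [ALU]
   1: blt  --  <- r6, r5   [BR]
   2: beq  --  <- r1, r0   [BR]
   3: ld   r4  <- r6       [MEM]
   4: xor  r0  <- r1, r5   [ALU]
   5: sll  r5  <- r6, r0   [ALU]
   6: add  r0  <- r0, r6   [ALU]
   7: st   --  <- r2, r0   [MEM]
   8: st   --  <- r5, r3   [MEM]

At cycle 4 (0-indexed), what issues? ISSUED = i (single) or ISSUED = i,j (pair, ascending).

ISSUED = 7

#0 head=0: or.ALU blt.BR i0&i1 dual
#1 head=2: beq.BR ld.MEM i2&i3 dual
#2 head=4: xor.ALU i4 RAW r0
#3 head=5: sll.ALU add.ALU i5&i6 dual
#4 head=7: st.MEM i7 no-port MEM/MEM
#5 head=8: st.MEM i8 tail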